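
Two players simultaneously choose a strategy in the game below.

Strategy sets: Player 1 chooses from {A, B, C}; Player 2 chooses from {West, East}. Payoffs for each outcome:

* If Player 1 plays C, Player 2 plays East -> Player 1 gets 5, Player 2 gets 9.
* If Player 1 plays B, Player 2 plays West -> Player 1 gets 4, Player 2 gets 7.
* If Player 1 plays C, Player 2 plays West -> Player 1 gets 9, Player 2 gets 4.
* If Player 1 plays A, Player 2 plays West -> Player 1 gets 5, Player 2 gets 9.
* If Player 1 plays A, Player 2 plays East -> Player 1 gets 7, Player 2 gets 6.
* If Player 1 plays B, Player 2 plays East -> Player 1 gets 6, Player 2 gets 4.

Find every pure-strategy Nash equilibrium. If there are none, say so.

There is no pure-strategy Nash equilibrium.

Player 1 against West: payoffs 5, 4, 9 → best response C.
Player 1 against East: payoffs 7, 6, 5 → best response A.
Player 2 against A: payoffs 9, 6 → best response West.
Player 2 against B: payoffs 7, 4 → best response West.
Player 2 against C: payoffs 4, 9 → best response East.
No profile is a mutual best response for all players.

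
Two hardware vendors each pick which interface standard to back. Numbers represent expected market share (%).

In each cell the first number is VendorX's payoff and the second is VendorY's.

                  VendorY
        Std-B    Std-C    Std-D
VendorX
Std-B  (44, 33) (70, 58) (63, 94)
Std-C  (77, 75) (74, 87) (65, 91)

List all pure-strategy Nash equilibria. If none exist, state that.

(Std-B, Std-B): VendorX can switch to Std-C (44 → 77). Not NE.
(Std-B, Std-C): VendorX can switch to Std-C (70 → 74). Not NE.
(Std-B, Std-D): VendorX can switch to Std-C (63 → 65). Not NE.
(Std-C, Std-B): VendorY can switch to Std-C (75 → 87). Not NE.
(Std-C, Std-C): VendorY can switch to Std-D (87 → 91). Not NE.
(Std-C, Std-D): VendorX gets 65, best alternative 63; VendorY gets 91, best alternative 87. No profitable deviation — NE.

(Std-C, Std-D)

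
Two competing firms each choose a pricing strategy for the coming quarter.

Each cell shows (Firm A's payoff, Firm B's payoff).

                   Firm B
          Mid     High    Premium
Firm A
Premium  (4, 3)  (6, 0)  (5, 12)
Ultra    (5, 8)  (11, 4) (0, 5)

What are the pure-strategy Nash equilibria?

(Premium, Mid): Firm A can switch to Ultra (4 → 5). Not NE.
(Premium, High): Firm A can switch to Ultra (6 → 11). Not NE.
(Premium, Premium): Firm A gets 5, best alternative 0; Firm B gets 12, best alternative 3. No profitable deviation — NE.
(Ultra, Mid): Firm A gets 5, best alternative 4; Firm B gets 8, best alternative 5. No profitable deviation — NE.
(Ultra, High): Firm B can switch to Mid (4 → 8). Not NE.
(Ultra, Premium): Firm A can switch to Premium (0 → 5). Not NE.

Pure-strategy Nash equilibria: (Premium, Premium) and (Ultra, Mid)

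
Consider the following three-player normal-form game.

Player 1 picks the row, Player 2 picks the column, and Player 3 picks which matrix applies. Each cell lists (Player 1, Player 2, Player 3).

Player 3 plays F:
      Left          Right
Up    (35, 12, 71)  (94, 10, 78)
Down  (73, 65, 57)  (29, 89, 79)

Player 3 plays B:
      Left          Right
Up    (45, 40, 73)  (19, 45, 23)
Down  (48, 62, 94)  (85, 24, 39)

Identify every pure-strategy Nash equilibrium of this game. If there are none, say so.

Pure NE: (Down, Left, B)

Player 1 against (Left, F): payoffs 35, 73 → best response Down.
Player 1 against (Left, B): payoffs 45, 48 → best response Down.
Player 1 against (Right, F): payoffs 94, 29 → best response Up.
Player 1 against (Right, B): payoffs 19, 85 → best response Down.
Player 2 against (Up, F): payoffs 12, 10 → best response Left.
Player 2 against (Up, B): payoffs 40, 45 → best response Right.
Player 2 against (Down, F): payoffs 65, 89 → best response Right.
Player 2 against (Down, B): payoffs 62, 24 → best response Left.
Player 3 against (Up, Left): payoffs 71, 73 → best response B.
Player 3 against (Up, Right): payoffs 78, 23 → best response F.
Player 3 against (Down, Left): payoffs 57, 94 → best response B.
Player 3 against (Down, Right): payoffs 79, 39 → best response F.
Mutual best responses: (Down, Left, B).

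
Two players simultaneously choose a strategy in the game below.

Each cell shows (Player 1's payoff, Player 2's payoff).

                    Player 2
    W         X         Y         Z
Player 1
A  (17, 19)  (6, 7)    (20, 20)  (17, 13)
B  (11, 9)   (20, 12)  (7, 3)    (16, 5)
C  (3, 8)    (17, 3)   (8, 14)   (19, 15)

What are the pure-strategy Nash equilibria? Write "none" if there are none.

Pure-strategy Nash equilibria: (A, Y), (B, X), (C, Z)

(A, W): Player 2 can switch to Y (19 → 20). Not NE.
(A, X): Player 1 can switch to B (6 → 20). Not NE.
(A, Y): Player 1 gets 20, best alternative 8; Player 2 gets 20, best alternative 19. No profitable deviation — NE.
(A, Z): Player 1 can switch to C (17 → 19). Not NE.
(B, W): Player 1 can switch to A (11 → 17). Not NE.
(B, X): Player 1 gets 20, best alternative 17; Player 2 gets 12, best alternative 9. No profitable deviation — NE.
(B, Y): Player 1 can switch to A (7 → 20). Not NE.
(B, Z): Player 1 can switch to A (16 → 17). Not NE.
(C, W): Player 1 can switch to A (3 → 17). Not NE.
(C, X): Player 1 can switch to B (17 → 20). Not NE.
(C, Z): Player 1 gets 19, best alternative 17; Player 2 gets 15, best alternative 14. No profitable deviation — NE.
(The remaining 1 profile has a profitable deviation by the same check.)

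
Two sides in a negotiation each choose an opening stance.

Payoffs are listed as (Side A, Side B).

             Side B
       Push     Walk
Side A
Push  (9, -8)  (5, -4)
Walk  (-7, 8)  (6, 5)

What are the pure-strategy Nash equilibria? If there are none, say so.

For each strategy profile, look for a profitable unilateral deviation.
(Push, Push): Side B can switch to Walk (-8 → -4). Not NE.
(Push, Walk): Side A can switch to Walk (5 → 6). Not NE.
(Walk, Push): Side A can switch to Push (-7 → 9). Not NE.
(Walk, Walk): Side B can switch to Push (5 → 8). Not NE.

none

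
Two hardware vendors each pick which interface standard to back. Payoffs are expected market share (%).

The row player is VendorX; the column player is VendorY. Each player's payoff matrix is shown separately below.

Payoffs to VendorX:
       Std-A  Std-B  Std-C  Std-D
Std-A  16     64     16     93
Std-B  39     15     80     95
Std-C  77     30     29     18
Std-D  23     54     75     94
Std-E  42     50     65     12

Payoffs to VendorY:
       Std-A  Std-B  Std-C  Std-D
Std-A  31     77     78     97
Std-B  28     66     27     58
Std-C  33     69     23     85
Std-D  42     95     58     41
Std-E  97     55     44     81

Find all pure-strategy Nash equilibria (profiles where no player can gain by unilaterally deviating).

none

(Std-A, Std-A): VendorX can switch to Std-B (16 → 39). Not NE.
(Std-A, Std-B): VendorY can switch to Std-C (77 → 78). Not NE.
(Std-A, Std-C): VendorX can switch to Std-B (16 → 80). Not NE.
(Std-A, Std-D): VendorX can switch to Std-B (93 → 95). Not NE.
(Std-B, Std-A): VendorX can switch to Std-C (39 → 77). Not NE.
(Std-B, Std-B): VendorX can switch to Std-A (15 → 64). Not NE.
(Std-B, Std-C): VendorY can switch to Std-A (27 → 28). Not NE.
(Std-B, Std-D): VendorY can switch to Std-B (58 → 66). Not NE.
(Std-C, Std-A): VendorY can switch to Std-B (33 → 69). Not NE.
(Std-C, Std-B): VendorX can switch to Std-A (30 → 64). Not NE.
(Std-C, Std-C): VendorX can switch to Std-B (29 → 80). Not NE.
(Std-C, Std-D): VendorX can switch to Std-A (18 → 93). Not NE.
(The remaining 8 profiles each have a profitable deviation by the same check.)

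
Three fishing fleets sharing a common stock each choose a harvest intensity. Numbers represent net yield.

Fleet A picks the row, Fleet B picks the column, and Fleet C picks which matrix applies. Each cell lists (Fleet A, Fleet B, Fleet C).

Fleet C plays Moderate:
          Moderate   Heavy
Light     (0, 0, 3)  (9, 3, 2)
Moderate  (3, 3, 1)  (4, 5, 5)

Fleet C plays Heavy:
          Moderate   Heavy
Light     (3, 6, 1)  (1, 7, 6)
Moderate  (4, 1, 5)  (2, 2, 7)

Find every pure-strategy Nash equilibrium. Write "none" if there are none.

For each strategy profile, look for a profitable unilateral deviation.
(Light, Moderate, Moderate): Fleet A can switch to Moderate (0 → 3). Not NE.
(Light, Moderate, Heavy): Fleet A can switch to Moderate (3 → 4). Not NE.
(Light, Heavy, Moderate): Fleet C can switch to Heavy (2 → 6). Not NE.
(Light, Heavy, Heavy): Fleet A can switch to Moderate (1 → 2). Not NE.
(Moderate, Moderate, Moderate): Fleet B can switch to Heavy (3 → 5). Not NE.
(Moderate, Moderate, Heavy): Fleet B can switch to Heavy (1 → 2). Not NE.
(Moderate, Heavy, Moderate): Fleet A can switch to Light (4 → 9). Not NE.
(Moderate, Heavy, Heavy): Fleet A gets 2, best alternative 1; Fleet B gets 2, best alternative 1; Fleet C gets 7, best alternative 5. No profitable deviation — NE.

The unique pure-strategy Nash equilibrium is (Moderate, Heavy, Heavy).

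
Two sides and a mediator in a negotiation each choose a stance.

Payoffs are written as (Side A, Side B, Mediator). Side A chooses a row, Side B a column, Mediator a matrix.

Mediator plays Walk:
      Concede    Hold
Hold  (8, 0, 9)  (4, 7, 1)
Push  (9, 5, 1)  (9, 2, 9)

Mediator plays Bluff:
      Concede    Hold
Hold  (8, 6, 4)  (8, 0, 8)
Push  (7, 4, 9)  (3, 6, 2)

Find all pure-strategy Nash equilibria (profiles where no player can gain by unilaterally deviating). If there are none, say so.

(Hold, Concede, Walk): Side A can switch to Push (8 → 9). Not NE.
(Hold, Concede, Bluff): Mediator can switch to Walk (4 → 9). Not NE.
(Hold, Hold, Walk): Side A can switch to Push (4 → 9). Not NE.
(Hold, Hold, Bluff): Side B can switch to Concede (0 → 6). Not NE.
(Push, Concede, Walk): Mediator can switch to Bluff (1 → 9). Not NE.
(Push, Concede, Bluff): Side A can switch to Hold (7 → 8). Not NE.
(Push, Hold, Walk): Side B can switch to Concede (2 → 5). Not NE.
(Push, Hold, Bluff): Side A can switch to Hold (3 → 8). Not NE.

This game has no pure Nash equilibrium.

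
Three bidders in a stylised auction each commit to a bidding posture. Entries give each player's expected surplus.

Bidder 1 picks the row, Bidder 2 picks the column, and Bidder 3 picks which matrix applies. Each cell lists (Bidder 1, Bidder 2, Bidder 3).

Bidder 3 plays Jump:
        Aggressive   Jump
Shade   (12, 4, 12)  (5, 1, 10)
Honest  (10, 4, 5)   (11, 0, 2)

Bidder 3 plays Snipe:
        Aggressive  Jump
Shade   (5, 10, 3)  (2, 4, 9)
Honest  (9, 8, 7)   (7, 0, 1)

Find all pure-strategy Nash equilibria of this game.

(Shade, Aggressive, Jump), (Honest, Aggressive, Snipe)

(Shade, Aggressive, Jump): Bidder 1 gets 12, best alternative 10; Bidder 2 gets 4, best alternative 1; Bidder 3 gets 12, best alternative 3. No profitable deviation — NE.
(Shade, Aggressive, Snipe): Bidder 1 can switch to Honest (5 → 9). Not NE.
(Shade, Jump, Jump): Bidder 1 can switch to Honest (5 → 11). Not NE.
(Shade, Jump, Snipe): Bidder 1 can switch to Honest (2 → 7). Not NE.
(Honest, Aggressive, Jump): Bidder 1 can switch to Shade (10 → 12). Not NE.
(Honest, Aggressive, Snipe): Bidder 1 gets 9, best alternative 5; Bidder 2 gets 8, best alternative 0; Bidder 3 gets 7, best alternative 5. No profitable deviation — NE.
(Honest, Jump, Jump): Bidder 2 can switch to Aggressive (0 → 4). Not NE.
(Honest, Jump, Snipe): Bidder 2 can switch to Aggressive (0 → 8). Not NE.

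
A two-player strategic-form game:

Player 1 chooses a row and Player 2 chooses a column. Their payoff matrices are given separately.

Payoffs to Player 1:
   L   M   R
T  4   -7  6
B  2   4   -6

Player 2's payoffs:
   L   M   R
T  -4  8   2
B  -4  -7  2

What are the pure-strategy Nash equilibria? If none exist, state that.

No pure-strategy Nash equilibrium.

Check each profile: it is a Nash equilibrium iff no player can strictly gain by switching unilaterally.
(T, L): Player 2 can switch to M (-4 → 8). Not NE.
(T, M): Player 1 can switch to B (-7 → 4). Not NE.
(T, R): Player 2 can switch to M (2 → 8). Not NE.
(B, L): Player 1 can switch to T (2 → 4). Not NE.
(B, M): Player 2 can switch to L (-7 → -4). Not NE.
(B, R): Player 1 can switch to T (-6 → 6). Not NE.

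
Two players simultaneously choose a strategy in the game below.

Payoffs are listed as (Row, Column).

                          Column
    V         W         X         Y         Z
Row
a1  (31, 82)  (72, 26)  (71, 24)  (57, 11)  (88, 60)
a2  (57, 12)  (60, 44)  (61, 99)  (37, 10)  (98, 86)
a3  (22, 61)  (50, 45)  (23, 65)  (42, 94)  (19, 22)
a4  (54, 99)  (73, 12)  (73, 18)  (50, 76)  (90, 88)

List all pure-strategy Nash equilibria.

(a1, V): Row can switch to a2 (31 → 57). Not NE.
(a1, W): Row can switch to a4 (72 → 73). Not NE.
(a1, X): Row can switch to a4 (71 → 73). Not NE.
(a1, Y): Column can switch to V (11 → 82). Not NE.
(a1, Z): Row can switch to a2 (88 → 98). Not NE.
(a2, V): Column can switch to W (12 → 44). Not NE.
(a2, W): Row can switch to a1 (60 → 72). Not NE.
(a2, X): Row can switch to a1 (61 → 71). Not NE.
(a2, Y): Row can switch to a1 (37 → 57). Not NE.
(a2, Z): Column can switch to X (86 → 99). Not NE.
(The remaining 10 profiles each have a profitable deviation by the same check.)

No pure-strategy Nash equilibrium.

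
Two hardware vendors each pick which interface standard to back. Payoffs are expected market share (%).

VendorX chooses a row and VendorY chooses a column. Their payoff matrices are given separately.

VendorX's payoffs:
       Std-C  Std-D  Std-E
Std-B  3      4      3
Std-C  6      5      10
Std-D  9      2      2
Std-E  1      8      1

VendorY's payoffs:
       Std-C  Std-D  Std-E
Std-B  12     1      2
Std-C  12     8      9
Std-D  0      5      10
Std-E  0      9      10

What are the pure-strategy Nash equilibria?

For each strategy profile, look for a profitable unilateral deviation.
(Std-B, Std-C): VendorX can switch to Std-C (3 → 6). Not NE.
(Std-B, Std-D): VendorX can switch to Std-C (4 → 5). Not NE.
(Std-B, Std-E): VendorX can switch to Std-C (3 → 10). Not NE.
(Std-C, Std-C): VendorX can switch to Std-D (6 → 9). Not NE.
(Std-C, Std-D): VendorX can switch to Std-E (5 → 8). Not NE.
(Std-C, Std-E): VendorY can switch to Std-C (9 → 12). Not NE.
(Std-D, Std-C): VendorY can switch to Std-D (0 → 5). Not NE.
(Std-D, Std-D): VendorX can switch to Std-B (2 → 4). Not NE.
(The remaining 4 profiles each have a profitable deviation by the same check.)

No pure-strategy Nash equilibrium.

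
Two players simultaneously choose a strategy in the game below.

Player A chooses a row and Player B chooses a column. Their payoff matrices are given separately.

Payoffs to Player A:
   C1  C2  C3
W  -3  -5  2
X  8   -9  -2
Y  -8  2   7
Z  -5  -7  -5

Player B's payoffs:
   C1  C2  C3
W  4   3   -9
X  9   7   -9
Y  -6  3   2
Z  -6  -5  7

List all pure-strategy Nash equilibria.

For each player, find the best response to each opponent profile; mutual best responses are the pure NE.
Player A against C1: payoffs -3, 8, -8, -5 → best response X.
Player A against C2: payoffs -5, -9, 2, -7 → best response Y.
Player A against C3: payoffs 2, -2, 7, -5 → best response Y.
Player B against W: payoffs 4, 3, -9 → best response C1.
Player B against X: payoffs 9, 7, -9 → best response C1.
Player B against Y: payoffs -6, 3, 2 → best response C2.
Player B against Z: payoffs -6, -5, 7 → best response C3.
Mutual best responses: (X, C1); (Y, C2).

The pure Nash equilibria are (X, C1), (Y, C2).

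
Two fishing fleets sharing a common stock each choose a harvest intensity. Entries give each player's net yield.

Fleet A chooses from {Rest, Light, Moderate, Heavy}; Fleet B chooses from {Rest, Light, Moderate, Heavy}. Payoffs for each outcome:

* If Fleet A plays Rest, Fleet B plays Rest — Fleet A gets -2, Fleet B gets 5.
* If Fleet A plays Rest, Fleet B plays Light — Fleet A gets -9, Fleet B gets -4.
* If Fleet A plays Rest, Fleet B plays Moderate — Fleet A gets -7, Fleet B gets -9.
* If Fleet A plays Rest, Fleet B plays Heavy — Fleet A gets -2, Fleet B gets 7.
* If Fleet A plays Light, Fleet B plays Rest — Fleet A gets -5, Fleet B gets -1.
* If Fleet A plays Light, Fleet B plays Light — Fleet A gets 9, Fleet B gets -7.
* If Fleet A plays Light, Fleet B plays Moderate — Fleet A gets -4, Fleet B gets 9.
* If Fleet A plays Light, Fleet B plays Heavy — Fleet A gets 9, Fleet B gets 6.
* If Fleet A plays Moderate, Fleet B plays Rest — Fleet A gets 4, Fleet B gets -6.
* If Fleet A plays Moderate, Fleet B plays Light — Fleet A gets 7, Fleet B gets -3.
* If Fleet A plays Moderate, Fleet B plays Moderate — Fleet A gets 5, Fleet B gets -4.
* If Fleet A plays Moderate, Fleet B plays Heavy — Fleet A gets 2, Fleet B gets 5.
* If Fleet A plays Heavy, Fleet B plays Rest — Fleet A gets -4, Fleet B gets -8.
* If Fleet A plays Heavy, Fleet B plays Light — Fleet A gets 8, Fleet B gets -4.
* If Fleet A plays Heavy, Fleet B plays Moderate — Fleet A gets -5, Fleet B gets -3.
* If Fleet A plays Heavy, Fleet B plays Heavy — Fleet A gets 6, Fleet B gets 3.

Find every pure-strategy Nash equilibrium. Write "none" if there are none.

Fleet A against Rest: payoffs -2, -5, 4, -4 → best response Moderate.
Fleet A against Light: payoffs -9, 9, 7, 8 → best response Light.
Fleet A against Moderate: payoffs -7, -4, 5, -5 → best response Moderate.
Fleet A against Heavy: payoffs -2, 9, 2, 6 → best response Light.
Fleet B against Rest: payoffs 5, -4, -9, 7 → best response Heavy.
Fleet B against Light: payoffs -1, -7, 9, 6 → best response Moderate.
Fleet B against Moderate: payoffs -6, -3, -4, 5 → best response Heavy.
Fleet B against Heavy: payoffs -8, -4, -3, 3 → best response Heavy.
No profile is a mutual best response for all players.

none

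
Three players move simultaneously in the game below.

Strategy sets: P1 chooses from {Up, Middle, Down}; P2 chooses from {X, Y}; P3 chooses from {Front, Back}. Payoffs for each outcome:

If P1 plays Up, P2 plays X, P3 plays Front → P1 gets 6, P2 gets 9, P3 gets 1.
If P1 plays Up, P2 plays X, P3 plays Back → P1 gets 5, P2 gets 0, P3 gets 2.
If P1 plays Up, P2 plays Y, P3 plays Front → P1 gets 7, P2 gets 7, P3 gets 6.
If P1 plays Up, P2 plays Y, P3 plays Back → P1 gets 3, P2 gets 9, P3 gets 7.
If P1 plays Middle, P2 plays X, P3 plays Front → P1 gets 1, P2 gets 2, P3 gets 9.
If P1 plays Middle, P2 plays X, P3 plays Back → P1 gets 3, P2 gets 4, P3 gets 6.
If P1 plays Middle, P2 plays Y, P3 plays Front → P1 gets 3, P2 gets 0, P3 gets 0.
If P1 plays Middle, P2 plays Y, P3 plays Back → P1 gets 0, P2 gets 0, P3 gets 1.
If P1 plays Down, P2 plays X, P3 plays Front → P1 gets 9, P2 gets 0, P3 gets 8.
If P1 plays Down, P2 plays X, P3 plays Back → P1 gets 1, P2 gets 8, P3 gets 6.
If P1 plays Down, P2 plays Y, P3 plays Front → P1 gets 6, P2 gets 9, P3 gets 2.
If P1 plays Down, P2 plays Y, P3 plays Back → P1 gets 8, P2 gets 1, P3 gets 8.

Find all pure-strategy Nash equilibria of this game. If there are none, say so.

(Up, X, Front): P1 can switch to Down (6 → 9). Not NE.
(Up, X, Back): P2 can switch to Y (0 → 9). Not NE.
(Up, Y, Front): P2 can switch to X (7 → 9). Not NE.
(Up, Y, Back): P1 can switch to Down (3 → 8). Not NE.
(Middle, X, Front): P1 can switch to Up (1 → 6). Not NE.
(Middle, X, Back): P1 can switch to Up (3 → 5). Not NE.
(The remaining 6 profiles each have a profitable deviation by the same check.)

This game has no pure Nash equilibrium.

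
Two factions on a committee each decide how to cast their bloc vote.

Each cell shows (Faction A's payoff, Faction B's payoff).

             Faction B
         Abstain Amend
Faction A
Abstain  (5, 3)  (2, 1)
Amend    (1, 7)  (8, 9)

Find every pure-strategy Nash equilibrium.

Faction A against Abstain: payoffs 5, 1 → best response Abstain.
Faction A against Amend: payoffs 2, 8 → best response Amend.
Faction B against Abstain: payoffs 3, 1 → best response Abstain.
Faction B against Amend: payoffs 7, 9 → best response Amend.
Mutual best responses: (Abstain, Abstain); (Amend, Amend).

The pure Nash equilibria are (Abstain, Abstain) and (Amend, Amend).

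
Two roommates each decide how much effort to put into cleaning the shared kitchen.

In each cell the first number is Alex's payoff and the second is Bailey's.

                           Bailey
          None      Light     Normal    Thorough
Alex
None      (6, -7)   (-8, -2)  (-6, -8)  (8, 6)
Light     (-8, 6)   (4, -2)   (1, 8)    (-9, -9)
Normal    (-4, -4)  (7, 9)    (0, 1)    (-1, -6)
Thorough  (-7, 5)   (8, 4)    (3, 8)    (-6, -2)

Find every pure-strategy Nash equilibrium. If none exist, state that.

(None, None): Bailey can switch to Light (-7 → -2). Not NE.
(None, Light): Alex can switch to Light (-8 → 4). Not NE.
(None, Normal): Alex can switch to Light (-6 → 1). Not NE.
(None, Thorough): Alex gets 8, best alternative -1; Bailey gets 6, best alternative -2. No profitable deviation — NE.
(Light, None): Alex can switch to None (-8 → 6). Not NE.
(Light, Light): Alex can switch to Normal (4 → 7). Not NE.
(Light, Normal): Alex can switch to Thorough (1 → 3). Not NE.
(Light, Thorough): Alex can switch to None (-9 → 8). Not NE.
(Normal, None): Alex can switch to None (-4 → 6). Not NE.
(Thorough, Normal): Alex gets 3, best alternative 1; Bailey gets 8, best alternative 5. No profitable deviation — NE.
(The remaining 6 profiles each have a profitable deviation by the same check.)

(None, Thorough); (Thorough, Normal)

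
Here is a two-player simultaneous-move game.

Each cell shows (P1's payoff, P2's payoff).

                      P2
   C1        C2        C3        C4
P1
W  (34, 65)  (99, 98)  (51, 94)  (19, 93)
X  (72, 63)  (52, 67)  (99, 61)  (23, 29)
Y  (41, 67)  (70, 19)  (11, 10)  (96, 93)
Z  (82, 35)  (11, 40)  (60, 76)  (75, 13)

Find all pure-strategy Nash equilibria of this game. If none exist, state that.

The pure Nash equilibria are (W, C2); (Y, C4).

P1 against C1: payoffs 34, 72, 41, 82 → best response Z.
P1 against C2: payoffs 99, 52, 70, 11 → best response W.
P1 against C3: payoffs 51, 99, 11, 60 → best response X.
P1 against C4: payoffs 19, 23, 96, 75 → best response Y.
P2 against W: payoffs 65, 98, 94, 93 → best response C2.
P2 against X: payoffs 63, 67, 61, 29 → best response C2.
P2 against Y: payoffs 67, 19, 10, 93 → best response C4.
P2 against Z: payoffs 35, 40, 76, 13 → best response C3.
Mutual best responses: (W, C2); (Y, C4).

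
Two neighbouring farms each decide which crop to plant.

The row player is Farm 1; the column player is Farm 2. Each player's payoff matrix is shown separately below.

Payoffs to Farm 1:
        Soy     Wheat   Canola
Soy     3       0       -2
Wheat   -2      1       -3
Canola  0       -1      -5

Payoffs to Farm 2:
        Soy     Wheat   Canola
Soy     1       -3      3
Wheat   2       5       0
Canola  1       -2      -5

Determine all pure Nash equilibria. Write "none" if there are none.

Check each profile: it is a Nash equilibrium iff no player can strictly gain by switching unilaterally.
(Soy, Soy): Farm 2 can switch to Canola (1 → 3). Not NE.
(Soy, Wheat): Farm 1 can switch to Wheat (0 → 1). Not NE.
(Soy, Canola): Farm 1 gets -2, best alternative -3; Farm 2 gets 3, best alternative 1. No profitable deviation — NE.
(Wheat, Soy): Farm 1 can switch to Soy (-2 → 3). Not NE.
(Wheat, Wheat): Farm 1 gets 1, best alternative 0; Farm 2 gets 5, best alternative 2. No profitable deviation — NE.
(Wheat, Canola): Farm 1 can switch to Soy (-3 → -2). Not NE.
(Canola, Soy): Farm 1 can switch to Soy (0 → 3). Not NE.
(Canola, Wheat): Farm 1 can switch to Soy (-1 → 0). Not NE.
(The remaining 1 profile has a profitable deviation by the same check.)

Pure-strategy Nash equilibria: (Soy, Canola) and (Wheat, Wheat)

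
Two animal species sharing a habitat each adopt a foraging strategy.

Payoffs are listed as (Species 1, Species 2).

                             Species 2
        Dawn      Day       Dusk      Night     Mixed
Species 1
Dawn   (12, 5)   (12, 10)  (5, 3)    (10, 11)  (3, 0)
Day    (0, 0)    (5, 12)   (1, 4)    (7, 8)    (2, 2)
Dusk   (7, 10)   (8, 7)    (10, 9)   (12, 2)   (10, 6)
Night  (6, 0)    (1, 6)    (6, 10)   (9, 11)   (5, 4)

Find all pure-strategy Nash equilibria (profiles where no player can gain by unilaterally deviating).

This game has no pure Nash equilibrium.

Mark each player's best response to every combination of opponents' strategies; a profile where every player is best-responding is a pure Nash equilibrium.
Species 1 against Dawn: payoffs 12, 0, 7, 6 → best response Dawn.
Species 1 against Day: payoffs 12, 5, 8, 1 → best response Dawn.
Species 1 against Dusk: payoffs 5, 1, 10, 6 → best response Dusk.
Species 1 against Night: payoffs 10, 7, 12, 9 → best response Dusk.
Species 1 against Mixed: payoffs 3, 2, 10, 5 → best response Dusk.
Species 2 against Dawn: payoffs 5, 10, 3, 11, 0 → best response Night.
Species 2 against Day: payoffs 0, 12, 4, 8, 2 → best response Day.
Species 2 against Dusk: payoffs 10, 7, 9, 2, 6 → best response Dawn.
Species 2 against Night: payoffs 0, 6, 10, 11, 4 → best response Night.
No profile is a mutual best response for all players.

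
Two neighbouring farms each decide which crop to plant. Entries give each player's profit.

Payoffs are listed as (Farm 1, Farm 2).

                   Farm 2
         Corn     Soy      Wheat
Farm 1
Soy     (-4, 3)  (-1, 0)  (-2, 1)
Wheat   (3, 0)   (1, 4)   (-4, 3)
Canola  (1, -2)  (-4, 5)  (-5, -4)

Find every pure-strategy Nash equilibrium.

For each player, find the best response to each opponent profile; mutual best responses are the pure NE.
Farm 1 against Corn: payoffs -4, 3, 1 → best response Wheat.
Farm 1 against Soy: payoffs -1, 1, -4 → best response Wheat.
Farm 1 against Wheat: payoffs -2, -4, -5 → best response Soy.
Farm 2 against Soy: payoffs 3, 0, 1 → best response Corn.
Farm 2 against Wheat: payoffs 0, 4, 3 → best response Soy.
Farm 2 against Canola: payoffs -2, 5, -4 → best response Soy.
Mutual best responses: (Wheat, Soy).

(Wheat, Soy)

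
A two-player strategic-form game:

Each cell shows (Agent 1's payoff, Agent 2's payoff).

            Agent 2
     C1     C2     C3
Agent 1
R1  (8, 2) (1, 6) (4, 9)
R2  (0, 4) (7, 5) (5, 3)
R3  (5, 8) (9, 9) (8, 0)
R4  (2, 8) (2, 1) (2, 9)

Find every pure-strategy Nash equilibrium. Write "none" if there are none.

Agent 1 against C1: payoffs 8, 0, 5, 2 → best response R1.
Agent 1 against C2: payoffs 1, 7, 9, 2 → best response R3.
Agent 1 against C3: payoffs 4, 5, 8, 2 → best response R3.
Agent 2 against R1: payoffs 2, 6, 9 → best response C3.
Agent 2 against R2: payoffs 4, 5, 3 → best response C2.
Agent 2 against R3: payoffs 8, 9, 0 → best response C2.
Agent 2 against R4: payoffs 8, 1, 9 → best response C3.
Mutual best responses: (R3, C2).

The unique pure-strategy Nash equilibrium is (R3, C2).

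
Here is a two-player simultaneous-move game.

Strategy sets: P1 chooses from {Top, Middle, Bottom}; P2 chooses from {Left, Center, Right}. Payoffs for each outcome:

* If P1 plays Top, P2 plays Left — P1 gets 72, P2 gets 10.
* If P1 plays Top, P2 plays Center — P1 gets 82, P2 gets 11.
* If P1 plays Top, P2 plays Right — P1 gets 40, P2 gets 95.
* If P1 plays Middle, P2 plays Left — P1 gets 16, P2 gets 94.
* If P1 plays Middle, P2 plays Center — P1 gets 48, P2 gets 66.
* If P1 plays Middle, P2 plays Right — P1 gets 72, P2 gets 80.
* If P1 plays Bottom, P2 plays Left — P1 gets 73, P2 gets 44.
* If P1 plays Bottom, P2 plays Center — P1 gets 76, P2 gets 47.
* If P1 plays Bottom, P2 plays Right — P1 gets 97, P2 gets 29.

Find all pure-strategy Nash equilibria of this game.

Check each profile: it is a Nash equilibrium iff no player can strictly gain by switching unilaterally.
(Top, Left): P1 can switch to Bottom (72 → 73). Not NE.
(Top, Center): P2 can switch to Right (11 → 95). Not NE.
(Top, Right): P1 can switch to Middle (40 → 72). Not NE.
(Middle, Left): P1 can switch to Top (16 → 72). Not NE.
(Middle, Center): P1 can switch to Top (48 → 82). Not NE.
(Middle, Right): P1 can switch to Bottom (72 → 97). Not NE.
(Bottom, Left): P2 can switch to Center (44 → 47). Not NE.
(Bottom, Center): P1 can switch to Top (76 → 82). Not NE.
(Bottom, Right): P2 can switch to Left (29 → 44). Not NE.

none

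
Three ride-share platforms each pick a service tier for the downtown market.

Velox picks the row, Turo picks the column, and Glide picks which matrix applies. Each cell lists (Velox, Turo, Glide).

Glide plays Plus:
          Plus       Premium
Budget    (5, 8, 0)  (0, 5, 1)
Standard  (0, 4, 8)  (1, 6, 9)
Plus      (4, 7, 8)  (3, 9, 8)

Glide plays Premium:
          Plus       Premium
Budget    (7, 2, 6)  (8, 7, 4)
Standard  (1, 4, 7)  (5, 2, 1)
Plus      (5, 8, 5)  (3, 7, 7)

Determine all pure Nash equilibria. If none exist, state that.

(Budget, Plus, Plus): Glide can switch to Premium (0 → 6). Not NE.
(Budget, Plus, Premium): Turo can switch to Premium (2 → 7). Not NE.
(Budget, Premium, Plus): Velox can switch to Standard (0 → 1). Not NE.
(Budget, Premium, Premium): Velox gets 8, best alternative 5; Turo gets 7, best alternative 2; Glide gets 4, best alternative 1. No profitable deviation — NE.
(Standard, Plus, Plus): Velox can switch to Budget (0 → 5). Not NE.
(Standard, Plus, Premium): Velox can switch to Budget (1 → 7). Not NE.
(Standard, Premium, Plus): Velox can switch to Plus (1 → 3). Not NE.
(Plus, Premium, Plus): Velox gets 3, best alternative 1; Turo gets 9, best alternative 7; Glide gets 8, best alternative 7. No profitable deviation — NE.
(The remaining 4 profiles each have a profitable deviation by the same check.)

(Budget, Premium, Premium); (Plus, Premium, Plus)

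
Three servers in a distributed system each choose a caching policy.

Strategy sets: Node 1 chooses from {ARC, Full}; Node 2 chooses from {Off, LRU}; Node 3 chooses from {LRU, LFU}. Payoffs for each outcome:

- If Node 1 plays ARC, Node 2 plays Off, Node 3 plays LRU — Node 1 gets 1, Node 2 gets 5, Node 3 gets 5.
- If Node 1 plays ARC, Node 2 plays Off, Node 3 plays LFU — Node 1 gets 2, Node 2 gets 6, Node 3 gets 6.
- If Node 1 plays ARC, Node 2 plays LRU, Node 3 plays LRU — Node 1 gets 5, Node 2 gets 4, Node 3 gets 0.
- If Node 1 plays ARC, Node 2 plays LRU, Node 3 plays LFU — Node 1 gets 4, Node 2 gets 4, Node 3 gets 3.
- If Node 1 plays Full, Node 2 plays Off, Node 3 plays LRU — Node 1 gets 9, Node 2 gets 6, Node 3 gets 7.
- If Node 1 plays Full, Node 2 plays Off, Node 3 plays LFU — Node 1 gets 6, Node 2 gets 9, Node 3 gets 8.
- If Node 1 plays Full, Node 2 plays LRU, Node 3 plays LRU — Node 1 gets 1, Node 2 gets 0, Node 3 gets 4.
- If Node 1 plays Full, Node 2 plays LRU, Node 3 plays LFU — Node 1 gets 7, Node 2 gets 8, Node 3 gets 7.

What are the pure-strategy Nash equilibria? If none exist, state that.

Pure NE: (Full, Off, LFU)

For each player, find the best response to each opponent profile; mutual best responses are the pure NE.
Node 1 against (Off, LRU): payoffs 1, 9 → best response Full.
Node 1 against (Off, LFU): payoffs 2, 6 → best response Full.
Node 1 against (LRU, LRU): payoffs 5, 1 → best response ARC.
Node 1 against (LRU, LFU): payoffs 4, 7 → best response Full.
Node 2 against (ARC, LRU): payoffs 5, 4 → best response Off.
Node 2 against (ARC, LFU): payoffs 6, 4 → best response Off.
Node 2 against (Full, LRU): payoffs 6, 0 → best response Off.
Node 2 against (Full, LFU): payoffs 9, 8 → best response Off.
Node 3 against (ARC, Off): payoffs 5, 6 → best response LFU.
Node 3 against (ARC, LRU): payoffs 0, 3 → best response LFU.
Node 3 against (Full, Off): payoffs 7, 8 → best response LFU.
Node 3 against (Full, LRU): payoffs 4, 7 → best response LFU.
Mutual best responses: (Full, Off, LFU).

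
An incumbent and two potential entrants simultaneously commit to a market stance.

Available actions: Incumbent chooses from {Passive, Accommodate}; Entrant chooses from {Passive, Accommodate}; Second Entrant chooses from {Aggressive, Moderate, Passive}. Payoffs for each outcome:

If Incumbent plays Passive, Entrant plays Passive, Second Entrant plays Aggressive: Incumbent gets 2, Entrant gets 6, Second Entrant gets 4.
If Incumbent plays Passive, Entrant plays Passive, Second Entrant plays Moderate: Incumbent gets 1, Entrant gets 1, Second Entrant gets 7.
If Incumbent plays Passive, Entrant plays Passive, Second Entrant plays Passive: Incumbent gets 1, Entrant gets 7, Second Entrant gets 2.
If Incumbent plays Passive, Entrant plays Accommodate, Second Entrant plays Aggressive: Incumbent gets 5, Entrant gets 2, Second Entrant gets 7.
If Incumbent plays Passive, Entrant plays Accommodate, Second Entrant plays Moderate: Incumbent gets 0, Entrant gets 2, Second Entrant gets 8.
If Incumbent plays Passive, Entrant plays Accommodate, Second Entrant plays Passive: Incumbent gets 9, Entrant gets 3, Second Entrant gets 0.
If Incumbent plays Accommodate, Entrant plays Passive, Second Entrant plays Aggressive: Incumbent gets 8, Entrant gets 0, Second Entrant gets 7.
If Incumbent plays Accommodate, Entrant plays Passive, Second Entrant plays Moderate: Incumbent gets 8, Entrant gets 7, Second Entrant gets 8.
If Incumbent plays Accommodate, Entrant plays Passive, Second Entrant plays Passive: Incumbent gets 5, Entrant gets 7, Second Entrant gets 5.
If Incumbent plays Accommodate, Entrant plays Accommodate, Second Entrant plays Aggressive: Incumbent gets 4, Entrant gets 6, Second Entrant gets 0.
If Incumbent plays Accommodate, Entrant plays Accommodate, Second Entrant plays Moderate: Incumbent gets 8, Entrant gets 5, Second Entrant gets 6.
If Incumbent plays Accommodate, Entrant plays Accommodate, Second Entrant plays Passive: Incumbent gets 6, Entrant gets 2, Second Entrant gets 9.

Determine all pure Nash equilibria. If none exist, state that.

(Accommodate, Passive, Moderate)

Check each profile: it is a Nash equilibrium iff no player can strictly gain by switching unilaterally.
(Passive, Passive, Aggressive): Incumbent can switch to Accommodate (2 → 8). Not NE.
(Passive, Passive, Moderate): Incumbent can switch to Accommodate (1 → 8). Not NE.
(Passive, Passive, Passive): Incumbent can switch to Accommodate (1 → 5). Not NE.
(Passive, Accommodate, Aggressive): Entrant can switch to Passive (2 → 6). Not NE.
(Passive, Accommodate, Moderate): Incumbent can switch to Accommodate (0 → 8). Not NE.
(Passive, Accommodate, Passive): Entrant can switch to Passive (3 → 7). Not NE.
(Accommodate, Passive, Aggressive): Entrant can switch to Accommodate (0 → 6). Not NE.
(Accommodate, Passive, Moderate): Incumbent gets 8, best alternative 1; Entrant gets 7, best alternative 5; Second Entrant gets 8, best alternative 7. No profitable deviation — NE.
(Accommodate, Passive, Passive): Second Entrant can switch to Aggressive (5 → 7). Not NE.
(The remaining 3 profiles each have a profitable deviation by the same check.)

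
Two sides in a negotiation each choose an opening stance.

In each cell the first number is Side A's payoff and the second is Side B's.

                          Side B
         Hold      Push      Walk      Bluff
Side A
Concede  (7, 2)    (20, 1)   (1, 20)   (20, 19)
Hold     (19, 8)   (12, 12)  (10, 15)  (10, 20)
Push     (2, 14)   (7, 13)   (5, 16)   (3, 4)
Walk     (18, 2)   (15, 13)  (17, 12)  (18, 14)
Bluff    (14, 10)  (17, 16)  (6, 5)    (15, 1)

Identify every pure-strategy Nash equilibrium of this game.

none

For each player, find the best response to each opponent profile; mutual best responses are the pure NE.
Side A against Hold: payoffs 7, 19, 2, 18, 14 → best response Hold.
Side A against Push: payoffs 20, 12, 7, 15, 17 → best response Concede.
Side A against Walk: payoffs 1, 10, 5, 17, 6 → best response Walk.
Side A against Bluff: payoffs 20, 10, 3, 18, 15 → best response Concede.
Side B against Concede: payoffs 2, 1, 20, 19 → best response Walk.
Side B against Hold: payoffs 8, 12, 15, 20 → best response Bluff.
Side B against Push: payoffs 14, 13, 16, 4 → best response Walk.
Side B against Walk: payoffs 2, 13, 12, 14 → best response Bluff.
Side B against Bluff: payoffs 10, 16, 5, 1 → best response Push.
No profile is a mutual best response for all players.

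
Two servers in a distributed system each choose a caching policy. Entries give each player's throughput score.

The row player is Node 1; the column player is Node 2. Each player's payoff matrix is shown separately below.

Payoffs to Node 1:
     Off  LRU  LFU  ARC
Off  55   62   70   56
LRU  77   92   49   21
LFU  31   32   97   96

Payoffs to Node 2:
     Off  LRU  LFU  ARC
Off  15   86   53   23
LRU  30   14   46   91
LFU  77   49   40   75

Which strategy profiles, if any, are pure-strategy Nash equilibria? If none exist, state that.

For each player, find the best response to each opponent profile; mutual best responses are the pure NE.
Node 1 against Off: payoffs 55, 77, 31 → best response LRU.
Node 1 against LRU: payoffs 62, 92, 32 → best response LRU.
Node 1 against LFU: payoffs 70, 49, 97 → best response LFU.
Node 1 against ARC: payoffs 56, 21, 96 → best response LFU.
Node 2 against Off: payoffs 15, 86, 53, 23 → best response LRU.
Node 2 against LRU: payoffs 30, 14, 46, 91 → best response ARC.
Node 2 against LFU: payoffs 77, 49, 40, 75 → best response Off.
No profile is a mutual best response for all players.

There is no pure-strategy Nash equilibrium.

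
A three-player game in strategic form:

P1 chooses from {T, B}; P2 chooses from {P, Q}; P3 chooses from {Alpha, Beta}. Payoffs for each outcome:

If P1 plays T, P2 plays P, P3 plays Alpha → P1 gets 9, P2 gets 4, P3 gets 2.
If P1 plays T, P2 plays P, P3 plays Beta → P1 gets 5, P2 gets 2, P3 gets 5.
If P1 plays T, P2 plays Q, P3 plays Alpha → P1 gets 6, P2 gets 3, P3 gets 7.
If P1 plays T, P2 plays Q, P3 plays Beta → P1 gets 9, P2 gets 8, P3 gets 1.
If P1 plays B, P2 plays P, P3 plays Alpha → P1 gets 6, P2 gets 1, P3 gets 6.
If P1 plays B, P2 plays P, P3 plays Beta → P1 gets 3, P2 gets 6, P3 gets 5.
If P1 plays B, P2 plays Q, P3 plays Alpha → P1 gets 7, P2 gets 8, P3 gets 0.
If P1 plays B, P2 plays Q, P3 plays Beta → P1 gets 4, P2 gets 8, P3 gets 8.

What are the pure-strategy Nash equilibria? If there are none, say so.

No pure-strategy Nash equilibrium.

(T, P, Alpha): P3 can switch to Beta (2 → 5). Not NE.
(T, P, Beta): P2 can switch to Q (2 → 8). Not NE.
(T, Q, Alpha): P1 can switch to B (6 → 7). Not NE.
(T, Q, Beta): P3 can switch to Alpha (1 → 7). Not NE.
(B, P, Alpha): P1 can switch to T (6 → 9). Not NE.
(B, P, Beta): P1 can switch to T (3 → 5). Not NE.
(B, Q, Alpha): P3 can switch to Beta (0 → 8). Not NE.
(B, Q, Beta): P1 can switch to T (4 → 9). Not NE.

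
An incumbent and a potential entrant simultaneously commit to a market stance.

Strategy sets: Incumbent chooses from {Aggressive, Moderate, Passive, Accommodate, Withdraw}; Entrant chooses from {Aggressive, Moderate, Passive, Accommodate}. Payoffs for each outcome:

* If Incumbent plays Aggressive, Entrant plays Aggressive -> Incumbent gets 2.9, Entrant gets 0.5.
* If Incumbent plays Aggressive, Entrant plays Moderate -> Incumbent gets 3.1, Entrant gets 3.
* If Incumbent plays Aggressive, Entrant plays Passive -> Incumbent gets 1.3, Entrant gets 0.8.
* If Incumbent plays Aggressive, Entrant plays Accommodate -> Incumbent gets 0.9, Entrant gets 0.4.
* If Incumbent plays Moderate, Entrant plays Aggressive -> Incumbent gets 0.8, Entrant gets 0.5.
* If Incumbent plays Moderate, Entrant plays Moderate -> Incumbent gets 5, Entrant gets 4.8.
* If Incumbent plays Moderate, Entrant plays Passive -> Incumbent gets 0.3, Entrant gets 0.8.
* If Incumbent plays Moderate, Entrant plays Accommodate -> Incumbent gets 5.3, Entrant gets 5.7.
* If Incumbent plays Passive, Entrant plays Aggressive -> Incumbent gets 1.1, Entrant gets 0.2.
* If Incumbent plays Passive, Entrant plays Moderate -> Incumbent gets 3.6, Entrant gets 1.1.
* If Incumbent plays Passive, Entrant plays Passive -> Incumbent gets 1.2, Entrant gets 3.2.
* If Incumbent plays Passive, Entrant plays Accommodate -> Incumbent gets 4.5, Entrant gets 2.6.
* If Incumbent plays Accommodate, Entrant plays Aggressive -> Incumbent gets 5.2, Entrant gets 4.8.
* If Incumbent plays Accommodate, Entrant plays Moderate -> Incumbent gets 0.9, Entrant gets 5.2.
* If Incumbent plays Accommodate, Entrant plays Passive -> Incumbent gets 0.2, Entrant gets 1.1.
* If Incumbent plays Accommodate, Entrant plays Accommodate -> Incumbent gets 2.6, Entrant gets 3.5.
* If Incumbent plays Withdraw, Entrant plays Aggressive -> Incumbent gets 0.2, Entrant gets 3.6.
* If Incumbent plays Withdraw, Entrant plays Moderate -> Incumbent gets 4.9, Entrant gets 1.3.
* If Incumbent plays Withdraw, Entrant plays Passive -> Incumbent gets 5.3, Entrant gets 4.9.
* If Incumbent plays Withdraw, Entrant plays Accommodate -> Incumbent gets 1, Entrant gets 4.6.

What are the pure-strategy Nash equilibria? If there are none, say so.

Pure-strategy Nash equilibria: (Moderate, Accommodate); (Withdraw, Passive)

Incumbent against Aggressive: payoffs 2.9, 0.8, 1.1, 5.2, 0.2 → best response Accommodate.
Incumbent against Moderate: payoffs 3.1, 5, 3.6, 0.9, 4.9 → best response Moderate.
Incumbent against Passive: payoffs 1.3, 0.3, 1.2, 0.2, 5.3 → best response Withdraw.
Incumbent against Accommodate: payoffs 0.9, 5.3, 4.5, 2.6, 1 → best response Moderate.
Entrant against Aggressive: payoffs 0.5, 3, 0.8, 0.4 → best response Moderate.
Entrant against Moderate: payoffs 0.5, 4.8, 0.8, 5.7 → best response Accommodate.
Entrant against Passive: payoffs 0.2, 1.1, 3.2, 2.6 → best response Passive.
Entrant against Accommodate: payoffs 4.8, 5.2, 1.1, 3.5 → best response Moderate.
Entrant against Withdraw: payoffs 3.6, 1.3, 4.9, 4.6 → best response Passive.
Mutual best responses: (Moderate, Accommodate); (Withdraw, Passive).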